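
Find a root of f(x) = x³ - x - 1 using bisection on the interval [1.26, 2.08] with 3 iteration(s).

f(x) = x³ - x - 1
Initial interval: [1.26, 2.08]

Iteration 1:
  c_1 = (1.260000 + 2.080000)/2 = 1.670000
  f(c_1) = f(1.670000) = 1.987463
  f(a) × f(c) < 0, new interval: [1.260000, 1.670000]
Iteration 2:
  c_2 = (1.260000 + 1.670000)/2 = 1.465000
  f(c_2) = f(1.465000) = 0.679220
  f(a) × f(c) < 0, new interval: [1.260000, 1.465000]
Iteration 3:
  c_3 = (1.260000 + 1.465000)/2 = 1.362500
  f(c_3) = f(1.362500) = 0.166854
  f(a) × f(c) < 0, new interval: [1.260000, 1.362500]

After 3 iteration(s), the approximation is c_3 = 1.362500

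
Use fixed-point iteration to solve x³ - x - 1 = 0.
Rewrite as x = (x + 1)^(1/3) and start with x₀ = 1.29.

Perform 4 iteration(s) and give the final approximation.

Equation: x³ - x - 1 = 0
Fixed-point form: x = (x + 1)^(1/3)
x₀ = 1.29

x_1 = g(1.290000) = 1.318090
x_2 = g(1.318090) = 1.323458
x_3 = g(1.323458) = 1.324479
x_4 = g(1.324479) = 1.324672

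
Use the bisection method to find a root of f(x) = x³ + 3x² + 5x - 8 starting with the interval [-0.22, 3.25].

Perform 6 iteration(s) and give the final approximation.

f(x) = x³ + 3x² + 5x - 8
Initial interval: [-0.22, 3.25]

Iteration 1:
  c_1 = (-0.220000 + 3.250000)/2 = 1.515000
  f(c_1) = f(1.515000) = 9.937941
  f(a) × f(c) < 0, new interval: [-0.220000, 1.515000]
Iteration 2:
  c_2 = (-0.220000 + 1.515000)/2 = 0.647500
  f(c_2) = f(0.647500) = -3.233263
  f(a) × f(c) ≥ 0, new interval: [0.647500, 1.515000]
Iteration 3:
  c_3 = (0.647500 + 1.515000)/2 = 1.081250
  f(c_3) = f(1.081250) = 2.177646
  f(a) × f(c) < 0, new interval: [0.647500, 1.081250]
Iteration 4:
  c_4 = (0.647500 + 1.081250)/2 = 0.864375
  f(c_4) = f(0.864375) = -0.790880
  f(a) × f(c) ≥ 0, new interval: [0.864375, 1.081250]
Iteration 5:
  c_5 = (0.864375 + 1.081250)/2 = 0.972812
  f(c_5) = f(0.972812) = 0.623790
  f(a) × f(c) < 0, new interval: [0.864375, 0.972812]
Iteration 6:
  c_6 = (0.864375 + 0.972812)/2 = 0.918594
  f(c_6) = f(0.918594) = -0.100465
  f(a) × f(c) ≥ 0, new interval: [0.918594, 0.972812]

After 6 iteration(s), the approximation is c_6 = 0.918594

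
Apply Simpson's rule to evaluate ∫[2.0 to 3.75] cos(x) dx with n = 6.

f(x) = cos(x)
a = 2.0, b = 3.75, n = 6
h = (b - a)/n = 0.291667

Simpson's rule: (h/3)[f(x₀) + 4f(x₁) + 2f(x₂) + ... + f(xₙ)]

x_0 = 2.0000, f(x_0) = -0.416147, coefficient = 1
x_1 = 2.2917, f(x_1) = -0.660039, coefficient = 4
x_2 = 2.5833, f(x_2) = -0.848178, coefficient = 2
x_3 = 2.8750, f(x_3) = -0.964674, coefficient = 4
x_4 = 3.1667, f(x_4) = -0.999686, coefficient = 2
x_5 = 3.4583, f(x_5) = -0.950256, coefficient = 4
x_6 = 3.7500, f(x_6) = -0.820559, coefficient = 1

I ≈ (0.291667/3) × -15.232309 = -1.480919
Exact value: -1.480859
Error: 0.000060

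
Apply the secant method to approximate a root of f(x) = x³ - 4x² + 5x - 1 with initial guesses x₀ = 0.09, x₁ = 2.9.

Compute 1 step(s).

f(x) = x³ - 4x² + 5x - 1
x₀ = 0.09, x₁ = 2.9

Secant formula: x_{n+1} = x_n - f(x_n)(x_n - x_{n-1})/(f(x_n) - f(x_{n-1}))

Iteration 1:
  f(0.090000) = -0.581671
  f(2.900000) = 4.249000
  x_2 = 2.900000 - 4.249000×(2.900000 - 0.090000)/(4.249000 - (-0.581671))
       = 0.428358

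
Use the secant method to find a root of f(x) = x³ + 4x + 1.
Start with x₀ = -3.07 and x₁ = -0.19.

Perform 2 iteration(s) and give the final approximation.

f(x) = x³ + 4x + 1
x₀ = -3.07, x₁ = -0.19

Secant formula: x_{n+1} = x_n - f(x_n)(x_n - x_{n-1})/(f(x_n) - f(x_{n-1}))

Iteration 1:
  f(-3.070000) = -40.214443
  f(-0.190000) = 0.233141
  x_2 = -0.190000 - 0.233141×(-0.190000 - (-3.070000))/(0.233141 - (-40.214443))
       = -0.206600
Iteration 2:
  f(-0.190000) = 0.233141
  f(-0.206600) = 0.164780
  x_3 = -0.206600 - 0.164780×(-0.206600 - (-0.190000))/(0.164780 - 0.233141)
       = -0.246615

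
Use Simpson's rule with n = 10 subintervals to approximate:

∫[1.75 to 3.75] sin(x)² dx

f(x) = sin(x)²
a = 1.75, b = 3.75, n = 10
h = (b - a)/n = 0.200000

Simpson's rule: (h/3)[f(x₀) + 4f(x₁) + 2f(x₂) + ... + f(xₙ)]

x_0 = 1.7500, f(x_0) = 0.968228, coefficient = 1
x_1 = 1.9500, f(x_1) = 0.862966, coefficient = 4
x_2 = 2.1500, f(x_2) = 0.700400, coefficient = 2
x_3 = 2.3500, f(x_3) = 0.506194, coefficient = 4
x_4 = 2.5500, f(x_4) = 0.311011, coefficient = 2
x_5 = 2.7500, f(x_5) = 0.145665, coefficient = 4
x_6 = 2.9500, f(x_6) = 0.036261, coefficient = 2
x_7 = 3.1500, f(x_7) = 0.000071, coefficient = 4
x_8 = 3.3500, f(x_8) = 0.042808, coefficient = 2
x_9 = 3.5500, f(x_9) = 0.157727, coefficient = 4
x_10 = 3.7500, f(x_10) = 0.326682, coefficient = 1

I ≈ (0.200000/3) × 10.166362 = 0.677757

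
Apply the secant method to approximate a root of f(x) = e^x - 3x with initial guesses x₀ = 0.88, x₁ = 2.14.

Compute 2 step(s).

f(x) = e^x - 3x
x₀ = 0.88, x₁ = 2.14

Secant formula: x_{n+1} = x_n - f(x_n)(x_n - x_{n-1})/(f(x_n) - f(x_{n-1}))

Iteration 1:
  f(0.880000) = -0.229100
  f(2.140000) = 2.079438
  x_2 = 2.140000 - 2.079438×(2.140000 - 0.880000)/(2.079438 - (-0.229100))
       = 1.005043
Iteration 2:
  f(2.140000) = 2.079438
  f(1.005043) = -0.283104
  x_3 = 1.005043 - (-0.283104)×(1.005043 - 2.140000)/(-0.283104 - 2.079438)
       = 1.141045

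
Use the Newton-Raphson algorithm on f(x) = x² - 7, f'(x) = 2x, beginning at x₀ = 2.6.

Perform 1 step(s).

f(x) = x² - 7
f'(x) = 2x
x₀ = 2.6

Newton-Raphson formula: x_{n+1} = x_n - f(x_n)/f'(x_n)

Iteration 1:
  f(2.600000) = -0.240000
  f'(2.600000) = 5.200000
  x_1 = 2.600000 - (-0.240000)/5.200000 = 2.646154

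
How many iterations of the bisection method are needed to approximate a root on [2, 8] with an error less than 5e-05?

We need (b-a)/2^n ≤ 5e-05
(8 - 2)/2^n ≤ 5e-05
6/2^n ≤ 5e-05
2^n ≥ 120000
n ≥ log₂(120000) = 16.87
n ≥ 17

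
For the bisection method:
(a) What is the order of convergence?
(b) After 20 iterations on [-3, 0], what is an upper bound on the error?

(a) Bisection has linear (order 1) convergence; the error is halved each step.

(b) Error bound = (b-a)/2^n = (0 - (-3))/2^{20}
    = 3/2^{20}

(a) 1 (linear); (b) error ≤ 2.86e-06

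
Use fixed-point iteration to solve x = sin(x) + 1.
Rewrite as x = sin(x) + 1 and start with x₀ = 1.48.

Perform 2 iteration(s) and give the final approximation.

Equation: x = sin(x) + 1
Fixed-point form: x = sin(x) + 1
x₀ = 1.48

x_1 = g(1.480000) = 1.995881
x_2 = g(1.995881) = 1.911004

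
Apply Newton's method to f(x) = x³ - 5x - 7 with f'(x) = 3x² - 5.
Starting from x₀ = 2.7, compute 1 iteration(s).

f(x) = x³ - 5x - 7
f'(x) = 3x² - 5
x₀ = 2.7

Newton-Raphson formula: x_{n+1} = x_n - f(x_n)/f'(x_n)

Iteration 1:
  f(2.700000) = -0.817000
  f'(2.700000) = 16.870000
  x_1 = 2.700000 - (-0.817000)/16.870000 = 2.748429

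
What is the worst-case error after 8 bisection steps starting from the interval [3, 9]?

Bisection error bound: |error| ≤ (b-a)/2^n
|error| ≤ (9 - 3)/2^8 = 6/2^8
|error| ≤ 0.0234375000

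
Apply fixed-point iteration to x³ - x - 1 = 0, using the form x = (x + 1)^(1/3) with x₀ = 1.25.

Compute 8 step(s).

Equation: x³ - x - 1 = 0
Fixed-point form: x = (x + 1)^(1/3)
x₀ = 1.25

x_1 = g(1.250000) = 1.310371
x_2 = g(1.310371) = 1.321987
x_3 = g(1.321987) = 1.324199
x_4 = g(1.324199) = 1.324619
x_5 = g(1.324619) = 1.324699
x_6 = g(1.324699) = 1.324714
x_7 = g(1.324714) = 1.324717
x_8 = g(1.324717) = 1.324718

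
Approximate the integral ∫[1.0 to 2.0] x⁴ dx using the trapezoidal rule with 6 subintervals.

f(x) = x⁴
a = 1.0, b = 2.0, n = 6
h = (b - a)/n = 0.166667

Trapezoidal rule: (h/2)[f(x₀) + 2f(x₁) + 2f(x₂) + ... + f(xₙ)]

x_0 = 1.0000, f(x_0) = 1.000000, coefficient = 1
x_1 = 1.1667, f(x_1) = 1.852623, coefficient = 2
x_2 = 1.3333, f(x_2) = 3.160494, coefficient = 2
x_3 = 1.5000, f(x_3) = 5.062500, coefficient = 2
x_4 = 1.6667, f(x_4) = 7.716049, coefficient = 2
x_5 = 1.8333, f(x_5) = 11.297068, coefficient = 2
x_6 = 2.0000, f(x_6) = 16.000000, coefficient = 1

I ≈ (0.166667/2) × 75.177469 = 6.264789
Exact value: 6.200000
Error: 0.064789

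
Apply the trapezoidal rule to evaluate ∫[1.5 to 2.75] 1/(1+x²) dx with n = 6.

f(x) = 1/(1+x²)
a = 1.5, b = 2.75, n = 6
h = (b - a)/n = 0.208333

Trapezoidal rule: (h/2)[f(x₀) + 2f(x₁) + 2f(x₂) + ... + f(xₙ)]

x_0 = 1.5000, f(x_0) = 0.307692, coefficient = 1
x_1 = 1.7083, f(x_1) = 0.255206, coefficient = 2
x_2 = 1.9167, f(x_2) = 0.213967, coefficient = 2
x_3 = 2.1250, f(x_3) = 0.181303, coefficient = 2
x_4 = 2.3333, f(x_4) = 0.155172, coefficient = 2
x_5 = 2.5417, f(x_5) = 0.134047, coefficient = 2
x_6 = 2.7500, f(x_6) = 0.116788, coefficient = 1

I ≈ (0.208333/2) × 2.303872 = 0.239987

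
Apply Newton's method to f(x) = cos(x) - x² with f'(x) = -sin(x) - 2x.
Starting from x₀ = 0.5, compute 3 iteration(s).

f(x) = cos(x) - x²
f'(x) = -sin(x) - 2x
x₀ = 0.5

Newton-Raphson formula: x_{n+1} = x_n - f(x_n)/f'(x_n)

Iteration 1:
  f(0.500000) = 0.627583
  f'(0.500000) = -1.479426
  x_1 = 0.500000 - 0.627583/(-1.479426) = 0.924207
Iteration 2:
  f(0.924207) = -0.251691
  f'(0.924207) = -2.646557
  x_2 = 0.924207 - (-0.251691)/(-2.646557) = 0.829106
Iteration 3:
  f(0.829106) = -0.011881
  f'(0.829106) = -2.395539
  x_3 = 0.829106 - (-0.011881)/(-2.395539) = 0.824146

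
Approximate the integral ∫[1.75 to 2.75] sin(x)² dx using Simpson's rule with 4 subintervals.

f(x) = sin(x)²
a = 1.75, b = 2.75, n = 4
h = (b - a)/n = 0.250000

Simpson's rule: (h/3)[f(x₀) + 4f(x₁) + 2f(x₂) + ... + f(xₙ)]

x_0 = 1.7500, f(x_0) = 0.968228, coefficient = 1
x_1 = 2.0000, f(x_1) = 0.826822, coefficient = 4
x_2 = 2.2500, f(x_2) = 0.605398, coefficient = 2
x_3 = 2.5000, f(x_3) = 0.358169, coefficient = 4
x_4 = 2.7500, f(x_4) = 0.145665, coefficient = 1

I ≈ (0.250000/3) × 7.064652 = 0.588721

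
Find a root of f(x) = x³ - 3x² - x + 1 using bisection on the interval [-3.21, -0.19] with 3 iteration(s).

f(x) = x³ - 3x² - x + 1
Initial interval: [-3.21, -0.19]

Iteration 1:
  c_1 = (-3.210000 + (-0.190000))/2 = -1.700000
  f(c_1) = f(-1.700000) = -10.883000
  f(a) × f(c) ≥ 0, new interval: [-1.700000, -0.190000]
Iteration 2:
  c_2 = (-1.700000 + (-0.190000))/2 = -0.945000
  f(c_2) = f(-0.945000) = -1.577984
  f(a) × f(c) ≥ 0, new interval: [-0.945000, -0.190000]
Iteration 3:
  c_3 = (-0.945000 + (-0.190000))/2 = -0.567500
  f(c_3) = f(-0.567500) = 0.418564
  f(a) × f(c) < 0, new interval: [-0.945000, -0.567500]

After 3 iteration(s), the approximation is c_3 = -0.567500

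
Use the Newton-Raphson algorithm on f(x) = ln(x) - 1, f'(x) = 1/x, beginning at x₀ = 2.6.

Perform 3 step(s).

f(x) = ln(x) - 1
f'(x) = 1/x
x₀ = 2.6

Newton-Raphson formula: x_{n+1} = x_n - f(x_n)/f'(x_n)

Iteration 1:
  f(2.600000) = -0.044489
  f'(2.600000) = 0.384615
  x_1 = 2.600000 - (-0.044489)/0.384615 = 2.715670
Iteration 2:
  f(2.715670) = -0.000961
  f'(2.715670) = 0.368233
  x_2 = 2.715670 - (-0.000961)/0.368233 = 2.718281
Iteration 3:
  f(2.718281) = 0.000000
  f'(2.718281) = 0.367880
  x_3 = 2.718281 - 0.000000/0.367880 = 2.718282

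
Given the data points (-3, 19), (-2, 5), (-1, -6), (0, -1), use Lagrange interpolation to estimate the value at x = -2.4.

Lagrange interpolation formula:
P(x) = Σ yᵢ × Lᵢ(x)
where Lᵢ(x) = Π_{j≠i} (x - xⱼ)/(xᵢ - xⱼ)

L_0(-2.4) = (-2.4 - (-2))/(-3 - (-2)) × (-2.4 - (-1))/(-3 - (-1)) × (-2.4 - 0)/(-3 - 0) = 0.224000
L_1(-2.4) = (-2.4 - (-3))/(-2 - (-3)) × (-2.4 - (-1))/(-2 - (-1)) × (-2.4 - 0)/(-2 - 0) = 1.008000
L_2(-2.4) = (-2.4 - (-3))/(-1 - (-3)) × (-2.4 - (-2))/(-1 - (-2)) × (-2.4 - 0)/(-1 - 0) = -0.288000
L_3(-2.4) = (-2.4 - (-3))/(0 - (-3)) × (-2.4 - (-2))/(0 - (-2)) × (-2.4 - (-1))/(0 - (-1)) = 0.056000

P(-2.4) = 19×L_0(-2.4) + 5×L_1(-2.4) + (-6)×L_2(-2.4) + (-1)×L_3(-2.4)
P(-2.4) = 10.968000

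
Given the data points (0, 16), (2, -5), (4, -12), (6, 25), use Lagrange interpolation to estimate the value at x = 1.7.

Lagrange interpolation formula:
P(x) = Σ yᵢ × Lᵢ(x)
where Lᵢ(x) = Π_{j≠i} (x - xⱼ)/(xᵢ - xⱼ)

L_0(1.7) = (1.7 - 2)/(0 - 2) × (1.7 - 4)/(0 - 4) × (1.7 - 6)/(0 - 6) = 0.061813
L_1(1.7) = (1.7 - 0)/(2 - 0) × (1.7 - 4)/(2 - 4) × (1.7 - 6)/(2 - 6) = 1.050812
L_2(1.7) = (1.7 - 0)/(4 - 0) × (1.7 - 2)/(4 - 2) × (1.7 - 6)/(4 - 6) = -0.137063
L_3(1.7) = (1.7 - 0)/(6 - 0) × (1.7 - 2)/(6 - 2) × (1.7 - 4)/(6 - 4) = 0.024438

P(1.7) = 16×L_0(1.7) + (-5)×L_1(1.7) + (-12)×L_2(1.7) + 25×L_3(1.7)
P(1.7) = -2.009375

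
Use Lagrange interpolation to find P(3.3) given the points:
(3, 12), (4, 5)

Lagrange interpolation formula:
P(x) = Σ yᵢ × Lᵢ(x)
where Lᵢ(x) = Π_{j≠i} (x - xⱼ)/(xᵢ - xⱼ)

L_0(3.3) = (3.3 - 4)/(3 - 4) = 0.700000
L_1(3.3) = (3.3 - 3)/(4 - 3) = 0.300000

P(3.3) = 12×L_0(3.3) + 5×L_1(3.3)
P(3.3) = 9.900000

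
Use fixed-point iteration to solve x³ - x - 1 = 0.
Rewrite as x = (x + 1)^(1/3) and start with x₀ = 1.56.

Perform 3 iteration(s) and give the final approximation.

Equation: x³ - x - 1 = 0
Fixed-point form: x = (x + 1)^(1/3)
x₀ = 1.56

x_1 = g(1.560000) = 1.367981
x_2 = g(1.367981) = 1.332885
x_3 = g(1.332885) = 1.326267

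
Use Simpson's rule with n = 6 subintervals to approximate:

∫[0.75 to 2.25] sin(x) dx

f(x) = sin(x)
a = 0.75, b = 2.25, n = 6
h = (b - a)/n = 0.250000

Simpson's rule: (h/3)[f(x₀) + 4f(x₁) + 2f(x₂) + ... + f(xₙ)]

x_0 = 0.7500, f(x_0) = 0.681639, coefficient = 1
x_1 = 1.0000, f(x_1) = 0.841471, coefficient = 4
x_2 = 1.2500, f(x_2) = 0.948985, coefficient = 2
x_3 = 1.5000, f(x_3) = 0.997495, coefficient = 4
x_4 = 1.7500, f(x_4) = 0.983986, coefficient = 2
x_5 = 2.0000, f(x_5) = 0.909297, coefficient = 4
x_6 = 2.2500, f(x_6) = 0.778073, coefficient = 1

I ≈ (0.250000/3) × 16.318707 = 1.359892
Exact value: 1.359862
Error: 0.000030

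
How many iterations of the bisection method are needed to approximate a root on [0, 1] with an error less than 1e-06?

We need (b-a)/2^n ≤ 1e-06
(1 - 0)/2^n ≤ 1e-06
1/2^n ≤ 1e-06
2^n ≥ 1000000
n ≥ log₂(1000000) = 19.93
n ≥ 20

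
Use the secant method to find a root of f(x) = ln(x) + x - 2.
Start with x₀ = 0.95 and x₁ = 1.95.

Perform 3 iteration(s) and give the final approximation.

f(x) = ln(x) + x - 2
x₀ = 0.95, x₁ = 1.95

Secant formula: x_{n+1} = x_n - f(x_n)(x_n - x_{n-1})/(f(x_n) - f(x_{n-1}))

Iteration 1:
  f(0.950000) = -1.101293
  f(1.950000) = 0.617829
  x_2 = 1.950000 - 0.617829×(1.950000 - 0.950000)/(0.617829 - (-1.101293))
       = 1.590614
Iteration 2:
  f(1.950000) = 0.617829
  f(1.590614) = 0.054733
  x_3 = 1.590614 - 0.054733×(1.590614 - 1.950000)/(0.054733 - 0.617829)
       = 1.555681
Iteration 3:
  f(1.590614) = 0.054733
  f(1.555681) = -0.002406
  x_4 = 1.555681 - (-0.002406)×(1.555681 - 1.590614)/(-0.002406 - 0.054733)
       = 1.557152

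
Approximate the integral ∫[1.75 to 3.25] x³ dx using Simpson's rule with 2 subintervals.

f(x) = x³
a = 1.75, b = 3.25, n = 2
h = (b - a)/n = 0.750000

Simpson's rule: (h/3)[f(x₀) + 4f(x₁) + 2f(x₂) + ... + f(xₙ)]

x_0 = 1.7500, f(x_0) = 5.359375, coefficient = 1
x_1 = 2.5000, f(x_1) = 15.625000, coefficient = 4
x_2 = 3.2500, f(x_2) = 34.328125, coefficient = 1

I ≈ (0.750000/3) × 102.187500 = 25.546875
Exact value: 25.546875
Error: 0.000000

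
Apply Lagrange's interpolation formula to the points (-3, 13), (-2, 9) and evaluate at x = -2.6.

Lagrange interpolation formula:
P(x) = Σ yᵢ × Lᵢ(x)
where Lᵢ(x) = Π_{j≠i} (x - xⱼ)/(xᵢ - xⱼ)

L_0(-2.6) = (-2.6 - (-2))/(-3 - (-2)) = 0.600000
L_1(-2.6) = (-2.6 - (-3))/(-2 - (-3)) = 0.400000

P(-2.6) = 13×L_0(-2.6) + 9×L_1(-2.6)
P(-2.6) = 11.400000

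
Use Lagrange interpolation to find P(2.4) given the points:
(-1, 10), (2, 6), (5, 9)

Lagrange interpolation formula:
P(x) = Σ yᵢ × Lᵢ(x)
where Lᵢ(x) = Π_{j≠i} (x - xⱼ)/(xᵢ - xⱼ)

L_0(2.4) = (2.4 - 2)/(-1 - 2) × (2.4 - 5)/(-1 - 5) = -0.057778
L_1(2.4) = (2.4 - (-1))/(2 - (-1)) × (2.4 - 5)/(2 - 5) = 0.982222
L_2(2.4) = (2.4 - (-1))/(5 - (-1)) × (2.4 - 2)/(5 - 2) = 0.075556

P(2.4) = 10×L_0(2.4) + 6×L_1(2.4) + 9×L_2(2.4)
P(2.4) = 5.995556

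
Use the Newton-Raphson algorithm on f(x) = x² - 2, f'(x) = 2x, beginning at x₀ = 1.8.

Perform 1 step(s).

f(x) = x² - 2
f'(x) = 2x
x₀ = 1.8

Newton-Raphson formula: x_{n+1} = x_n - f(x_n)/f'(x_n)

Iteration 1:
  f(1.800000) = 1.240000
  f'(1.800000) = 3.600000
  x_1 = 1.800000 - 1.240000/3.600000 = 1.455556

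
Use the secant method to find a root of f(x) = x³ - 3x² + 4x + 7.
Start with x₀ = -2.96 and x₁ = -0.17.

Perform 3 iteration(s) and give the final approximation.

f(x) = x³ - 3x² + 4x + 7
x₀ = -2.96, x₁ = -0.17

Secant formula: x_{n+1} = x_n - f(x_n)(x_n - x_{n-1})/(f(x_n) - f(x_{n-1}))

Iteration 1:
  f(-2.960000) = -57.059136
  f(-0.170000) = 6.228387
  x_2 = -0.170000 - 6.228387×(-0.170000 - (-2.960000))/(6.228387 - (-57.059136))
       = -0.444575
Iteration 2:
  f(-0.170000) = 6.228387
  f(-0.444575) = 4.540887
  x_3 = -0.444575 - 4.540887×(-0.444575 - (-0.170000))/(4.540887 - 6.228387)
       = -1.183429
Iteration 3:
  f(-0.444575) = 4.540887
  f(-1.183429) = -3.592633
  x_4 = -1.183429 - (-3.592633)×(-1.183429 - (-0.444575))/(-3.592633 - 4.540887)
       = -0.857072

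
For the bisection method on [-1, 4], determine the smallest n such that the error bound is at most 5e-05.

We need (b-a)/2^n ≤ 5e-05
(4 - (-1))/2^n ≤ 5e-05
5/2^n ≤ 5e-05
2^n ≥ 100000
n ≥ log₂(100000) = 16.61
n ≥ 17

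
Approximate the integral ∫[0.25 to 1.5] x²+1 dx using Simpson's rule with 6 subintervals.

f(x) = x²+1
a = 0.25, b = 1.5, n = 6
h = (b - a)/n = 0.208333

Simpson's rule: (h/3)[f(x₀) + 4f(x₁) + 2f(x₂) + ... + f(xₙ)]

x_0 = 0.2500, f(x_0) = 1.062500, coefficient = 1
x_1 = 0.4583, f(x_1) = 1.210069, coefficient = 4
x_2 = 0.6667, f(x_2) = 1.444444, coefficient = 2
x_3 = 0.8750, f(x_3) = 1.765625, coefficient = 4
x_4 = 1.0833, f(x_4) = 2.173611, coefficient = 2
x_5 = 1.2917, f(x_5) = 2.668403, coefficient = 4
x_6 = 1.5000, f(x_6) = 3.250000, coefficient = 1

I ≈ (0.208333/3) × 34.125000 = 2.369792
Exact value: 2.369792
Error: 0.000000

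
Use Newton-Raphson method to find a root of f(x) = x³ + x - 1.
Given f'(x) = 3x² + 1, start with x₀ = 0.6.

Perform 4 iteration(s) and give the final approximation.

f(x) = x³ + x - 1
f'(x) = 3x² + 1
x₀ = 0.6

Newton-Raphson formula: x_{n+1} = x_n - f(x_n)/f'(x_n)

Iteration 1:
  f(0.600000) = -0.184000
  f'(0.600000) = 2.080000
  x_1 = 0.600000 - (-0.184000)/2.080000 = 0.688462
Iteration 2:
  f(0.688462) = 0.014778
  f'(0.688462) = 2.421938
  x_2 = 0.688462 - 0.014778/2.421938 = 0.682360
Iteration 3:
  f(0.682360) = 0.000077
  f'(0.682360) = 2.396845
  x_3 = 0.682360 - 0.000077/2.396845 = 0.682328
Iteration 4:
  f(0.682328) = 0.000000
  f'(0.682328) = 2.396714
  x_4 = 0.682328 - 0.000000/2.396714 = 0.682328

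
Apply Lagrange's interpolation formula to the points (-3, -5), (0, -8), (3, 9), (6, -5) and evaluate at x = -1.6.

Lagrange interpolation formula:
P(x) = Σ yᵢ × Lᵢ(x)
where Lᵢ(x) = Π_{j≠i} (x - xⱼ)/(xᵢ - xⱼ)

L_0(-1.6) = (-1.6 - 0)/(-3 - 0) × (-1.6 - 3)/(-3 - 3) × (-1.6 - 6)/(-3 - 6) = 0.345284
L_1(-1.6) = (-1.6 - (-3))/(0 - (-3)) × (-1.6 - 3)/(0 - 3) × (-1.6 - 6)/(0 - 6) = 0.906370
L_2(-1.6) = (-1.6 - (-3))/(3 - (-3)) × (-1.6 - 0)/(3 - 0) × (-1.6 - 6)/(3 - 6) = -0.315259
L_3(-1.6) = (-1.6 - (-3))/(6 - (-3)) × (-1.6 - 0)/(6 - 0) × (-1.6 - 3)/(6 - 3) = 0.063605

P(-1.6) = (-5)×L_0(-1.6) + (-8)×L_1(-1.6) + 9×L_2(-1.6) + (-5)×L_3(-1.6)
P(-1.6) = -12.132741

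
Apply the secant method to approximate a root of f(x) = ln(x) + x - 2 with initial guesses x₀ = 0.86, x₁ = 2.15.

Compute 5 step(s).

f(x) = ln(x) + x - 2
x₀ = 0.86, x₁ = 2.15

Secant formula: x_{n+1} = x_n - f(x_n)(x_n - x_{n-1})/(f(x_n) - f(x_{n-1}))

Iteration 1:
  f(0.860000) = -1.290823
  f(2.150000) = 0.915468
  x_2 = 2.150000 - 0.915468×(2.150000 - 0.860000)/(0.915468 - (-1.290823))
       = 1.614734
Iteration 2:
  f(2.150000) = 0.915468
  f(1.614734) = 0.093903
  x_3 = 1.614734 - 0.093903×(1.614734 - 2.150000)/(0.093903 - 0.915468)
       = 1.553553
Iteration 3:
  f(1.614734) = 0.093903
  f(1.553553) = -0.005902
  x_4 = 1.553553 - (-0.005902)×(1.553553 - 1.614734)/(-0.005902 - 0.093903)
       = 1.557171
Iteration 4:
  f(1.553553) = -0.005902
  f(1.557171) = 0.000042
  x_5 = 1.557171 - 0.000042×(1.557171 - 1.553553)/(0.000042 - (-0.005902))
       = 1.557146
Iteration 5:
  f(1.557171) = 0.000042
  f(1.557146) = 0.000000
  x_6 = 1.557146 - 0.000000×(1.557146 - 1.557171)/(0.000000 - 0.000042)
       = 1.557146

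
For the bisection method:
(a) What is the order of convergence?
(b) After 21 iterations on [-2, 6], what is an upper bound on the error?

(a) Bisection has linear (order 1) convergence; the error is halved each step.

(b) Error bound = (b-a)/2^n = (6 - (-2))/2^{21}
    = 8/2^{21}

(a) 1 (linear); (b) error ≤ 3.81e-06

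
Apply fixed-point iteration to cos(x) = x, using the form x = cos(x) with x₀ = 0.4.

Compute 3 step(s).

Equation: cos(x) = x
Fixed-point form: x = cos(x)
x₀ = 0.4

x_1 = g(0.400000) = 0.921061
x_2 = g(0.921061) = 0.604976
x_3 = g(0.604976) = 0.822516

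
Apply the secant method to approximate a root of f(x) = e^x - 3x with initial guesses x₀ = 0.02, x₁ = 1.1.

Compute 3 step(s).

f(x) = e^x - 3x
x₀ = 0.02, x₁ = 1.1

Secant formula: x_{n+1} = x_n - f(x_n)(x_n - x_{n-1})/(f(x_n) - f(x_{n-1}))

Iteration 1:
  f(0.020000) = 0.960201
  f(1.100000) = -0.295834
  x_2 = 1.100000 - (-0.295834)×(1.100000 - 0.020000)/(-0.295834 - 0.960201)
       = 0.845628
Iteration 2:
  f(1.100000) = -0.295834
  f(0.845628) = -0.207444
  x_3 = 0.845628 - (-0.207444)×(0.845628 - 1.100000)/(-0.207444 - (-0.295834))
       = 0.248641
Iteration 3:
  f(0.845628) = -0.207444
  f(0.248641) = 0.536358
  x_4 = 0.248641 - 0.536358×(0.248641 - 0.845628)/(0.536358 - (-0.207444))
       = 0.679130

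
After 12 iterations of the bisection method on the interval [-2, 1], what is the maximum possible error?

Bisection error bound: |error| ≤ (b-a)/2^n
|error| ≤ (1 - (-2))/2^12 = 3/2^12
|error| ≤ 0.0007324219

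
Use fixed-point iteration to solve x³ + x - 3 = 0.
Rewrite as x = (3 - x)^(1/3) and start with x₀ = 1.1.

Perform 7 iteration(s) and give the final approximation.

Equation: x³ + x - 3 = 0
Fixed-point form: x = (3 - x)^(1/3)
x₀ = 1.1

x_1 = g(1.100000) = 1.238562
x_2 = g(1.238562) = 1.207691
x_3 = g(1.207691) = 1.214705
x_4 = g(1.214705) = 1.213119
x_5 = g(1.213119) = 1.213478
x_6 = g(1.213478) = 1.213397
x_7 = g(1.213397) = 1.213415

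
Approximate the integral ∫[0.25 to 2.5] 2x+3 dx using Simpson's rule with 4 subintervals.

f(x) = 2x+3
a = 0.25, b = 2.5, n = 4
h = (b - a)/n = 0.562500

Simpson's rule: (h/3)[f(x₀) + 4f(x₁) + 2f(x₂) + ... + f(xₙ)]

x_0 = 0.2500, f(x_0) = 3.500000, coefficient = 1
x_1 = 0.8125, f(x_1) = 4.625000, coefficient = 4
x_2 = 1.3750, f(x_2) = 5.750000, coefficient = 2
x_3 = 1.9375, f(x_3) = 6.875000, coefficient = 4
x_4 = 2.5000, f(x_4) = 8.000000, coefficient = 1

I ≈ (0.562500/3) × 69.000000 = 12.937500
Exact value: 12.937500
Error: 0.000000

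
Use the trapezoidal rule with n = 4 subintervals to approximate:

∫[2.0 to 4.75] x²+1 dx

f(x) = x²+1
a = 2.0, b = 4.75, n = 4
h = (b - a)/n = 0.687500

Trapezoidal rule: (h/2)[f(x₀) + 2f(x₁) + 2f(x₂) + ... + f(xₙ)]

x_0 = 2.0000, f(x_0) = 5.000000, coefficient = 1
x_1 = 2.6875, f(x_1) = 8.222656, coefficient = 2
x_2 = 3.3750, f(x_2) = 12.390625, coefficient = 2
x_3 = 4.0625, f(x_3) = 17.503906, coefficient = 2
x_4 = 4.7500, f(x_4) = 23.562500, coefficient = 1

I ≈ (0.687500/2) × 104.796875 = 36.023926
Exact value: 35.807292
Error: 0.216634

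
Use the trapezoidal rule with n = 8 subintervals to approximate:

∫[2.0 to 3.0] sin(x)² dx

f(x) = sin(x)²
a = 2.0, b = 3.0, n = 8
h = (b - a)/n = 0.125000

Trapezoidal rule: (h/2)[f(x₀) + 2f(x₁) + 2f(x₂) + ... + f(xₙ)]

x_0 = 2.0000, f(x_0) = 0.826822, coefficient = 1
x_1 = 2.1250, f(x_1) = 0.723044, coefficient = 2
x_2 = 2.2500, f(x_2) = 0.605398, coefficient = 2
x_3 = 2.3750, f(x_3) = 0.481199, coefficient = 2
x_4 = 2.5000, f(x_4) = 0.358169, coefficient = 2
x_5 = 2.6250, f(x_5) = 0.243957, coefficient = 2
x_6 = 2.7500, f(x_6) = 0.145665, coefficient = 2
x_7 = 2.8750, f(x_7) = 0.069404, coefficient = 2
x_8 = 3.0000, f(x_8) = 0.019915, coefficient = 1

I ≈ (0.125000/2) × 6.100408 = 0.381275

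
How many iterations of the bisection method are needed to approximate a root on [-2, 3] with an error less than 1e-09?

We need (b-a)/2^n ≤ 1e-09
(3 - (-2))/2^n ≤ 1e-09
5/2^n ≤ 1e-09
2^n ≥ 5000000000
n ≥ log₂(5000000000) = 32.22
n ≥ 33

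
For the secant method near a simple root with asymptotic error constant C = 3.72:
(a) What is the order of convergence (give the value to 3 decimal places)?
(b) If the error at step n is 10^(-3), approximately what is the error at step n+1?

(a) Secant method has superlinear convergence with order φ = (1+√5)/2 ≈ 1.618.
    This means |e_{n+1}| ≈ C|e_n|^1.618.

(b) With |e_n| = 10^(-3) and C = 3.72:
    |e_{n+1}| ≈ 3.72 × (10^(-3))^1.618 = 3.72 × 10^(-4.85)

(a) ≈ 1.618 (golden ratio); (b) |e_{n+1}| ≈ 5.205e-05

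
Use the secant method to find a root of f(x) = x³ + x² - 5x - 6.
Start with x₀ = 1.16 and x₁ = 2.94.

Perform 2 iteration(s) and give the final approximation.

f(x) = x³ + x² - 5x - 6
x₀ = 1.16, x₁ = 2.94

Secant formula: x_{n+1} = x_n - f(x_n)(x_n - x_{n-1})/(f(x_n) - f(x_{n-1}))

Iteration 1:
  f(1.160000) = -8.893504
  f(2.940000) = 13.355784
  x_2 = 2.940000 - 13.355784×(2.940000 - 1.160000)/(13.355784 - (-8.893504))
       = 1.871503
Iteration 2:
  f(2.940000) = 13.355784
  f(1.871503) = -5.300008
  x_3 = 1.871503 - (-5.300008)×(1.871503 - 2.940000)/(-5.300008 - 13.355784)
       = 2.175057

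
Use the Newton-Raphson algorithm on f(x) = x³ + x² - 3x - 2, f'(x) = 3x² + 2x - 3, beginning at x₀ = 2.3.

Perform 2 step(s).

f(x) = x³ + x² - 3x - 2
f'(x) = 3x² + 2x - 3
x₀ = 2.3

Newton-Raphson formula: x_{n+1} = x_n - f(x_n)/f'(x_n)

Iteration 1:
  f(2.300000) = 8.557000
  f'(2.300000) = 17.470000
  x_1 = 2.300000 - 8.557000/17.470000 = 1.810189
Iteration 2:
  f(1.810189) = 1.777815
  f'(1.810189) = 10.450729
  x_2 = 1.810189 - 1.777815/10.450729 = 1.640075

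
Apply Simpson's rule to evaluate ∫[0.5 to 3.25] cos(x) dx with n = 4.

f(x) = cos(x)
a = 0.5, b = 3.25, n = 4
h = (b - a)/n = 0.687500

Simpson's rule: (h/3)[f(x₀) + 4f(x₁) + 2f(x₂) + ... + f(xₙ)]

x_0 = 0.5000, f(x_0) = 0.877583, coefficient = 1
x_1 = 1.1875, f(x_1) = 0.373980, coefficient = 4
x_2 = 1.8750, f(x_2) = -0.299534, coefficient = 2
x_3 = 2.5625, f(x_3) = -0.836960, coefficient = 4
x_4 = 3.2500, f(x_4) = -0.994130, coefficient = 1

I ≈ (0.687500/3) × -2.567534 = -0.588393
Exact value: -0.587621
Error: 0.000772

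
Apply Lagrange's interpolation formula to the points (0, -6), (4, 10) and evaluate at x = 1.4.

Lagrange interpolation formula:
P(x) = Σ yᵢ × Lᵢ(x)
where Lᵢ(x) = Π_{j≠i} (x - xⱼ)/(xᵢ - xⱼ)

L_0(1.4) = (1.4 - 4)/(0 - 4) = 0.650000
L_1(1.4) = (1.4 - 0)/(4 - 0) = 0.350000

P(1.4) = (-6)×L_0(1.4) + 10×L_1(1.4)
P(1.4) = -0.400000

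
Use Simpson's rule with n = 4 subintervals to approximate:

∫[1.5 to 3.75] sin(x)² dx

f(x) = sin(x)²
a = 1.5, b = 3.75, n = 4
h = (b - a)/n = 0.562500

Simpson's rule: (h/3)[f(x₀) + 4f(x₁) + 2f(x₂) + ... + f(xₙ)]

x_0 = 1.5000, f(x_0) = 0.994996, coefficient = 1
x_1 = 2.0625, f(x_1) = 0.777095, coefficient = 4
x_2 = 2.6250, f(x_2) = 0.243957, coefficient = 2
x_3 = 3.1875, f(x_3) = 0.002106, coefficient = 4
x_4 = 3.7500, f(x_4) = 0.326682, coefficient = 1

I ≈ (0.562500/3) × 4.926396 = 0.923699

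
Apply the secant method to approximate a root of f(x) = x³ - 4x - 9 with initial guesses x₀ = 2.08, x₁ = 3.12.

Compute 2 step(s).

f(x) = x³ - 4x - 9
x₀ = 2.08, x₁ = 3.12

Secant formula: x_{n+1} = x_n - f(x_n)(x_n - x_{n-1})/(f(x_n) - f(x_{n-1}))

Iteration 1:
  f(2.080000) = -8.321088
  f(3.120000) = 8.891328
  x_2 = 3.120000 - 8.891328×(3.120000 - 2.080000)/(8.891328 - (-8.321088))
       = 2.582773
Iteration 2:
  f(3.120000) = 8.891328
  f(2.582773) = -2.102152
  x_3 = 2.582773 - (-2.102152)×(2.582773 - 3.120000)/(-2.102152 - 8.891328)
       = 2.685500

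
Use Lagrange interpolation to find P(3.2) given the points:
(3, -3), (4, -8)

Lagrange interpolation formula:
P(x) = Σ yᵢ × Lᵢ(x)
where Lᵢ(x) = Π_{j≠i} (x - xⱼ)/(xᵢ - xⱼ)

L_0(3.2) = (3.2 - 4)/(3 - 4) = 0.800000
L_1(3.2) = (3.2 - 3)/(4 - 3) = 0.200000

P(3.2) = (-3)×L_0(3.2) + (-8)×L_1(3.2)
P(3.2) = -4.000000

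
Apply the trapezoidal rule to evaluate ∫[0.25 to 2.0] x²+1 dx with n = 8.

f(x) = x²+1
a = 0.25, b = 2.0, n = 8
h = (b - a)/n = 0.218750

Trapezoidal rule: (h/2)[f(x₀) + 2f(x₁) + 2f(x₂) + ... + f(xₙ)]

x_0 = 0.2500, f(x_0) = 1.062500, coefficient = 1
x_1 = 0.4688, f(x_1) = 1.219727, coefficient = 2
x_2 = 0.6875, f(x_2) = 1.472656, coefficient = 2
x_3 = 0.9062, f(x_3) = 1.821289, coefficient = 2
x_4 = 1.1250, f(x_4) = 2.265625, coefficient = 2
x_5 = 1.3438, f(x_5) = 2.805664, coefficient = 2
x_6 = 1.5625, f(x_6) = 3.441406, coefficient = 2
x_7 = 1.7812, f(x_7) = 4.172852, coefficient = 2
x_8 = 2.0000, f(x_8) = 5.000000, coefficient = 1

I ≈ (0.218750/2) × 40.460938 = 4.425415
Exact value: 4.411458
Error: 0.013957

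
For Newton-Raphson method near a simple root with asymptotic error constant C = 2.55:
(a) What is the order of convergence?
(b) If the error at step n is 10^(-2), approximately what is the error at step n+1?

(a) Newton-Raphson has quadratic (order 2) convergence near simple roots.
    This means |e_{n+1}| ≈ C|e_n|².

(b) With |e_n| = 10^(-2) and C = 2.55:
    |e_{n+1}| ≈ 2.55 × (10^(-2))² = 2.55 × 10^(-4)

(a) 2 (quadratic); (b) |e_{n+1}| ≈ 2.550e-04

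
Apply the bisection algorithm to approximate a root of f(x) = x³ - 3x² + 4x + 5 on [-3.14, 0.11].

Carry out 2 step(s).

f(x) = x³ - 3x² + 4x + 5
Initial interval: [-3.14, 0.11]

Iteration 1:
  c_1 = (-3.140000 + 0.110000)/2 = -1.515000
  f(c_1) = f(-1.515000) = -11.422941
  f(a) × f(c) ≥ 0, new interval: [-1.515000, 0.110000]
Iteration 2:
  c_2 = (-1.515000 + 0.110000)/2 = -0.702500
  f(c_2) = f(-0.702500) = 0.362793
  f(a) × f(c) < 0, new interval: [-1.515000, -0.702500]

After 2 iteration(s), the approximation is c_2 = -0.702500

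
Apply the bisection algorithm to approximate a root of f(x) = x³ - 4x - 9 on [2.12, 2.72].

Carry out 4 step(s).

f(x) = x³ - 4x - 9
Initial interval: [2.12, 2.72]

Iteration 1:
  c_1 = (2.120000 + 2.720000)/2 = 2.420000
  f(c_1) = f(2.420000) = -4.507512
  f(a) × f(c) ≥ 0, new interval: [2.420000, 2.720000]
Iteration 2:
  c_2 = (2.420000 + 2.720000)/2 = 2.570000
  f(c_2) = f(2.570000) = -2.305407
  f(a) × f(c) ≥ 0, new interval: [2.570000, 2.720000]
Iteration 3:
  c_3 = (2.570000 + 2.720000)/2 = 2.645000
  f(c_3) = f(2.645000) = -1.075514
  f(a) × f(c) ≥ 0, new interval: [2.645000, 2.720000]
Iteration 4:
  c_4 = (2.645000 + 2.720000)/2 = 2.682500
  f(c_4) = f(2.682500) = -0.427250
  f(a) × f(c) ≥ 0, new interval: [2.682500, 2.720000]

After 4 iteration(s), the approximation is c_4 = 2.682500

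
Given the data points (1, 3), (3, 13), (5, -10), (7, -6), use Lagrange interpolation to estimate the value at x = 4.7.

Lagrange interpolation formula:
P(x) = Σ yᵢ × Lᵢ(x)
where Lᵢ(x) = Π_{j≠i} (x - xⱼ)/(xᵢ - xⱼ)

L_0(4.7) = (4.7 - 3)/(1 - 3) × (4.7 - 5)/(1 - 5) × (4.7 - 7)/(1 - 7) = -0.024437
L_1(4.7) = (4.7 - 1)/(3 - 1) × (4.7 - 5)/(3 - 5) × (4.7 - 7)/(3 - 7) = 0.159562
L_2(4.7) = (4.7 - 1)/(5 - 1) × (4.7 - 3)/(5 - 3) × (4.7 - 7)/(5 - 7) = 0.904188
L_3(4.7) = (4.7 - 1)/(7 - 1) × (4.7 - 3)/(7 - 3) × (4.7 - 5)/(7 - 5) = -0.039312

P(4.7) = 3×L_0(4.7) + 13×L_1(4.7) + (-10)×L_2(4.7) + (-6)×L_3(4.7)
P(4.7) = -6.805000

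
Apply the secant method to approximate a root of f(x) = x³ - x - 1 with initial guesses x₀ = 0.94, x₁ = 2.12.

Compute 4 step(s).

f(x) = x³ - x - 1
x₀ = 0.94, x₁ = 2.12

Secant formula: x_{n+1} = x_n - f(x_n)(x_n - x_{n-1})/(f(x_n) - f(x_{n-1}))

Iteration 1:
  f(0.940000) = -1.109416
  f(2.120000) = 6.408128
  x_2 = 2.120000 - 6.408128×(2.120000 - 0.940000)/(6.408128 - (-1.109416))
       = 1.114141
Iteration 2:
  f(2.120000) = 6.408128
  f(1.114141) = -0.731147
  x_3 = 1.114141 - (-0.731147)×(1.114141 - 2.120000)/(-0.731147 - 6.408128)
       = 1.217153
Iteration 3:
  f(1.114141) = -0.731147
  f(1.217153) = -0.413989
  x_4 = 1.217153 - (-0.413989)×(1.217153 - 1.114141)/(-0.413989 - (-0.731147))
       = 1.351615
Iteration 4:
  f(1.217153) = -0.413989
  f(1.351615) = 0.117600
  x_5 = 1.351615 - 0.117600×(1.351615 - 1.217153)/(0.117600 - (-0.413989))
       = 1.321869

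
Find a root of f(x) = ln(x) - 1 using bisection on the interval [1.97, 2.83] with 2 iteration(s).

f(x) = ln(x) - 1
Initial interval: [1.97, 2.83]

Iteration 1:
  c_1 = (1.970000 + 2.830000)/2 = 2.400000
  f(c_1) = f(2.400000) = -0.124531
  f(a) × f(c) ≥ 0, new interval: [2.400000, 2.830000]
Iteration 2:
  c_2 = (2.400000 + 2.830000)/2 = 2.615000
  f(c_2) = f(2.615000) = -0.038736
  f(a) × f(c) ≥ 0, new interval: [2.615000, 2.830000]

After 2 iteration(s), the approximation is c_2 = 2.615000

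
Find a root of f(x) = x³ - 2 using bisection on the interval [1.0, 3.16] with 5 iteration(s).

f(x) = x³ - 2
Initial interval: [1.0, 3.16]

Iteration 1:
  c_1 = (1.000000 + 3.160000)/2 = 2.080000
  f(c_1) = f(2.080000) = 6.998912
  f(a) × f(c) < 0, new interval: [1.000000, 2.080000]
Iteration 2:
  c_2 = (1.000000 + 2.080000)/2 = 1.540000
  f(c_2) = f(1.540000) = 1.652264
  f(a) × f(c) < 0, new interval: [1.000000, 1.540000]
Iteration 3:
  c_3 = (1.000000 + 1.540000)/2 = 1.270000
  f(c_3) = f(1.270000) = 0.048383
  f(a) × f(c) < 0, new interval: [1.000000, 1.270000]
Iteration 4:
  c_4 = (1.000000 + 1.270000)/2 = 1.135000
  f(c_4) = f(1.135000) = -0.537865
  f(a) × f(c) ≥ 0, new interval: [1.135000, 1.270000]
Iteration 5:
  c_5 = (1.135000 + 1.270000)/2 = 1.202500
  f(c_5) = f(1.202500) = -0.261177
  f(a) × f(c) ≥ 0, new interval: [1.202500, 1.270000]

After 5 iteration(s), the approximation is c_5 = 1.202500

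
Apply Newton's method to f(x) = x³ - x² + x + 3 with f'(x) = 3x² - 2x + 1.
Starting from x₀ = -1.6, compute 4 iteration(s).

f(x) = x³ - x² + x + 3
f'(x) = 3x² - 2x + 1
x₀ = -1.6

Newton-Raphson formula: x_{n+1} = x_n - f(x_n)/f'(x_n)

Iteration 1:
  f(-1.600000) = -5.256000
  f'(-1.600000) = 11.880000
  x_1 = -1.600000 - (-5.256000)/11.880000 = -1.157576
Iteration 2:
  f(-1.157576) = -1.048688
  f'(-1.157576) = 7.335096
  x_2 = -1.157576 - (-1.048688)/7.335096 = -1.014607
Iteration 3:
  f(-1.014607) = -0.088500
  f'(-1.014607) = 6.117498
  x_3 = -1.014607 - (-0.088500)/6.117498 = -1.000141
Iteration 4:
  f(-1.000141) = -0.000843
  f'(-1.000141) = 6.001124
  x_4 = -1.000141 - (-0.000843)/6.001124 = -1.000000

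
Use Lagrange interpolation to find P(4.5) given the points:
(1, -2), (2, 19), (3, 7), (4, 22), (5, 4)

Lagrange interpolation formula:
P(x) = Σ yᵢ × Lᵢ(x)
where Lᵢ(x) = Π_{j≠i} (x - xⱼ)/(xᵢ - xⱼ)

L_0(4.5) = (4.5 - 2)/(1 - 2) × (4.5 - 3)/(1 - 3) × (4.5 - 4)/(1 - 4) × (4.5 - 5)/(1 - 5) = -0.039062
L_1(4.5) = (4.5 - 1)/(2 - 1) × (4.5 - 3)/(2 - 3) × (4.5 - 4)/(2 - 4) × (4.5 - 5)/(2 - 5) = 0.218750
L_2(4.5) = (4.5 - 1)/(3 - 1) × (4.5 - 2)/(3 - 2) × (4.5 - 4)/(3 - 4) × (4.5 - 5)/(3 - 5) = -0.546875
L_3(4.5) = (4.5 - 1)/(4 - 1) × (4.5 - 2)/(4 - 2) × (4.5 - 3)/(4 - 3) × (4.5 - 5)/(4 - 5) = 1.093750
L_4(4.5) = (4.5 - 1)/(5 - 1) × (4.5 - 2)/(5 - 2) × (4.5 - 3)/(5 - 3) × (4.5 - 4)/(5 - 4) = 0.273438

P(4.5) = (-2)×L_0(4.5) + 19×L_1(4.5) + 7×L_2(4.5) + 22×L_3(4.5) + 4×L_4(4.5)
P(4.5) = 25.562500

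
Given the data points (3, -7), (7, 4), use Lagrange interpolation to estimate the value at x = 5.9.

Lagrange interpolation formula:
P(x) = Σ yᵢ × Lᵢ(x)
where Lᵢ(x) = Π_{j≠i} (x - xⱼ)/(xᵢ - xⱼ)

L_0(5.9) = (5.9 - 7)/(3 - 7) = 0.275000
L_1(5.9) = (5.9 - 3)/(7 - 3) = 0.725000

P(5.9) = (-7)×L_0(5.9) + 4×L_1(5.9)
P(5.9) = 0.975000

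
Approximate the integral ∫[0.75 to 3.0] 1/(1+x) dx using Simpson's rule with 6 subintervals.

f(x) = 1/(1+x)
a = 0.75, b = 3.0, n = 6
h = (b - a)/n = 0.375000

Simpson's rule: (h/3)[f(x₀) + 4f(x₁) + 2f(x₂) + ... + f(xₙ)]

x_0 = 0.7500, f(x_0) = 0.571429, coefficient = 1
x_1 = 1.1250, f(x_1) = 0.470588, coefficient = 4
x_2 = 1.5000, f(x_2) = 0.400000, coefficient = 2
x_3 = 1.8750, f(x_3) = 0.347826, coefficient = 4
x_4 = 2.2500, f(x_4) = 0.307692, coefficient = 2
x_5 = 2.6250, f(x_5) = 0.275862, coefficient = 4
x_6 = 3.0000, f(x_6) = 0.250000, coefficient = 1

I ≈ (0.375000/3) × 6.613919 = 0.826740
Exact value: 0.826679
Error: 0.000061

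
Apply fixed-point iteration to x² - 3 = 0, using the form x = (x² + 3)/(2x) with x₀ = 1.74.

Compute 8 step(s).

Equation: x² - 3 = 0
Fixed-point form: x = (x² + 3)/(2x)
x₀ = 1.74

x_1 = g(1.740000) = 1.732069
x_2 = g(1.732069) = 1.732051
x_3 = g(1.732051) = 1.732051
x_4 = g(1.732051) = 1.732051
x_5 = g(1.732051) = 1.732051
x_6 = g(1.732051) = 1.732051
x_7 = g(1.732051) = 1.732051
x_8 = g(1.732051) = 1.732051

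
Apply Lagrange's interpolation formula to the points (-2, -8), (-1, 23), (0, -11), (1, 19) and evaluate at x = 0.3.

Lagrange interpolation formula:
P(x) = Σ yᵢ × Lᵢ(x)
where Lᵢ(x) = Π_{j≠i} (x - xⱼ)/(xᵢ - xⱼ)

L_0(0.3) = (0.3 - (-1))/(-2 - (-1)) × (0.3 - 0)/(-2 - 0) × (0.3 - 1)/(-2 - 1) = 0.045500
L_1(0.3) = (0.3 - (-2))/(-1 - (-2)) × (0.3 - 0)/(-1 - 0) × (0.3 - 1)/(-1 - 1) = -0.241500
L_2(0.3) = (0.3 - (-2))/(0 - (-2)) × (0.3 - (-1))/(0 - (-1)) × (0.3 - 1)/(0 - 1) = 1.046500
L_3(0.3) = (0.3 - (-2))/(1 - (-2)) × (0.3 - (-1))/(1 - (-1)) × (0.3 - 0)/(1 - 0) = 0.149500

P(0.3) = (-8)×L_0(0.3) + 23×L_1(0.3) + (-11)×L_2(0.3) + 19×L_3(0.3)
P(0.3) = -14.589500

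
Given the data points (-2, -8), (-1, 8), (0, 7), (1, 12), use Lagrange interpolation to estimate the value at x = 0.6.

Lagrange interpolation formula:
P(x) = Σ yᵢ × Lᵢ(x)
where Lᵢ(x) = Π_{j≠i} (x - xⱼ)/(xᵢ - xⱼ)

L_0(0.6) = (0.6 - (-1))/(-2 - (-1)) × (0.6 - 0)/(-2 - 0) × (0.6 - 1)/(-2 - 1) = 0.064000
L_1(0.6) = (0.6 - (-2))/(-1 - (-2)) × (0.6 - 0)/(-1 - 0) × (0.6 - 1)/(-1 - 1) = -0.312000
L_2(0.6) = (0.6 - (-2))/(0 - (-2)) × (0.6 - (-1))/(0 - (-1)) × (0.6 - 1)/(0 - 1) = 0.832000
L_3(0.6) = (0.6 - (-2))/(1 - (-2)) × (0.6 - (-1))/(1 - (-1)) × (0.6 - 0)/(1 - 0) = 0.416000

P(0.6) = (-8)×L_0(0.6) + 8×L_1(0.6) + 7×L_2(0.6) + 12×L_3(0.6)
P(0.6) = 7.808000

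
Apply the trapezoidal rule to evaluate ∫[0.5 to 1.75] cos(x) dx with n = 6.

f(x) = cos(x)
a = 0.5, b = 1.75, n = 6
h = (b - a)/n = 0.208333

Trapezoidal rule: (h/2)[f(x₀) + 2f(x₁) + 2f(x₂) + ... + f(xₙ)]

x_0 = 0.5000, f(x_0) = 0.877583, coefficient = 1
x_1 = 0.7083, f(x_1) = 0.759447, coefficient = 2
x_2 = 0.9167, f(x_2) = 0.608469, coefficient = 2
x_3 = 1.1250, f(x_3) = 0.431177, coefficient = 2
x_4 = 1.3333, f(x_4) = 0.235238, coefficient = 2
x_5 = 1.5417, f(x_5) = 0.029126, coefficient = 2
x_6 = 1.7500, f(x_6) = -0.178246, coefficient = 1

I ≈ (0.208333/2) × 4.826248 = 0.502734
Exact value: 0.504560
Error: 0.001826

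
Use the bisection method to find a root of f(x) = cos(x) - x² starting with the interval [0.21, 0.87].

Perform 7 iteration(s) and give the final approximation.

f(x) = cos(x) - x²
Initial interval: [0.21, 0.87]

Iteration 1:
  c_1 = (0.210000 + 0.870000)/2 = 0.540000
  f(c_1) = f(0.540000) = 0.566109
  f(a) × f(c) ≥ 0, new interval: [0.540000, 0.870000]
Iteration 2:
  c_2 = (0.540000 + 0.870000)/2 = 0.705000
  f(c_2) = f(0.705000) = 0.264587
  f(a) × f(c) ≥ 0, new interval: [0.705000, 0.870000]
Iteration 3:
  c_3 = (0.705000 + 0.870000)/2 = 0.787500
  f(c_3) = f(0.787500) = 0.085463
  f(a) × f(c) ≥ 0, new interval: [0.787500, 0.870000]
Iteration 4:
  c_4 = (0.787500 + 0.870000)/2 = 0.828750
  f(c_4) = f(0.828750) = -0.011029
  f(a) × f(c) < 0, new interval: [0.787500, 0.828750]
Iteration 5:
  c_5 = (0.787500 + 0.828750)/2 = 0.808125
  f(c_5) = f(0.808125) = 0.037789
  f(a) × f(c) ≥ 0, new interval: [0.808125, 0.828750]
Iteration 6:
  c_6 = (0.808125 + 0.828750)/2 = 0.818438
  f(c_6) = f(0.818438) = 0.013523
  f(a) × f(c) ≥ 0, new interval: [0.818438, 0.828750]
Iteration 7:
  c_7 = (0.818438 + 0.828750)/2 = 0.823594
  f(c_7) = f(0.823594) = 0.001283
  f(a) × f(c) ≥ 0, new interval: [0.823594, 0.828750]

After 7 iteration(s), the approximation is c_7 = 0.823594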